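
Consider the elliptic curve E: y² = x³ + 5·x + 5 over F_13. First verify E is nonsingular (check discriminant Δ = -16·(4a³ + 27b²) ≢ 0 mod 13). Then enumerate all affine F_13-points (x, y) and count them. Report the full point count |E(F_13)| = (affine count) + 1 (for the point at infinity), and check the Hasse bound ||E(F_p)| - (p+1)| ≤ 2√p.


Affine points = {(2, 6), (2, 7), (5, 5), (5, 8), (6, 2), (6, 11), (9, 5), (9, 8), (11, 0), (12, 5), (12, 8)}; affine count = 11; |E(F_13)| = 12.

Discriminant check: Δ ∝ 4a³ + 27b² = 4·5³ + 27·5² = 4·125 + 27·25 ≡ 5 (mod 13). Nonzero ⇒ E is nonsingular.
For each x ∈ F_13, compute rhs = x³ + 5·x + 5 mod 13, then count y ∈ F_13 with y² ≡ rhs.
  x = 0: rhs = 5, matching y values: none (0 points).
  x = 1: rhs = 11, matching y values: none (0 points).
  x = 2: rhs = 10, matching y values: 6, 7 (2 points).
  x = 3: rhs = 8, matching y values: none (0 points).
  x = 4: rhs = 11, matching y values: none (0 points).
  x = 5: rhs = 12, matching y values: 5, 8 (2 points).
  x = 6: rhs = 4, matching y values: 2, 11 (2 points).
  x = 7: rhs = 6, matching y values: none (0 points).
  x = 8: rhs = 11, matching y values: none (0 points).
  x = 9: rhs = 12, matching y values: 5, 8 (2 points).
  x = 10: rhs = 2, matching y values: none (0 points).
  x = 11: rhs = 0, matching y values: 0 (1 points).
  x = 12: rhs = 12, matching y values: 5, 8 (2 points).
Total affine count: 11.
Full point count |E(F_13)| = 11 + 1 = 12.
Hasse bound: |12 − (13+1)| = |-2| = 2 ≤ 2√13 ≈ 7.2111 ✓.


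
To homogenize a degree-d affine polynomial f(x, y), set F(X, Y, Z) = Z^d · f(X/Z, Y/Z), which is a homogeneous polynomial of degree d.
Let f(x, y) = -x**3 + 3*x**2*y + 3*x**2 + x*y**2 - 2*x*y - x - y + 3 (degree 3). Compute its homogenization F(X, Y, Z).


F(X, Y, Z) = -X**3 + 3*X**2*Y + 3*X**2*Z + X*Y**2 - 2*X*Y*Z - X*Z**2 - Y*Z**2 + 3*Z**3

deg(f) = 3.
Substitute x = X/Z, y = Y/Z into f, then multiply by Z^3.
  monomial -1·x^3·y^0 ↦ -1·X^3·Y^0·Z^0.
  monomial 3·x^2·y^1 ↦ 3·X^2·Y^1·Z^0.
  monomial 3·x^2·y^0 ↦ 3·X^2·Y^0·Z^1.
  monomial 1·x^1·y^2 ↦ 1·X^1·Y^2·Z^0.
  monomial -2·x^1·y^1 ↦ -2·X^1·Y^1·Z^1.
  monomial -1·x^1·y^0 ↦ -1·X^1·Y^0·Z^2.
  monomial -1·x^0·y^1 ↦ -1·X^0·Y^1·Z^2.
  monomial 3·x^0·y^0 ↦ 3·X^0·Y^0·Z^3.
Collecting: F(X, Y, Z) = -X**3 + 3*X**2*Y + 3*X**2*Z + X*Y**2 - 2*X*Y*Z - X*Z**2 - Y*Z**2 + 3*Z**3.


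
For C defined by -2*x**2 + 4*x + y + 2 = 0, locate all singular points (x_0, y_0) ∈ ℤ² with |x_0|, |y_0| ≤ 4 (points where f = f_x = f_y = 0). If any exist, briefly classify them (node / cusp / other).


No singular points in the scanned grid; C is smooth there.

Compute partial derivatives:
  f_x = 4 - 4*x.
  f_y = 1.
f_y = 1 is a nonzero constant, so f_y never vanishes: no point (x, y) can satisfy f = f_x = f_y = 0. In particular no (x, y) ∈ {−4, ..., 4}² is singular; the curve is smooth.


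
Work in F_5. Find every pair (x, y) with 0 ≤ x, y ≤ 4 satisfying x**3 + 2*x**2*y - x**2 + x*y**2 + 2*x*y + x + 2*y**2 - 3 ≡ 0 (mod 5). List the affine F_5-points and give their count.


Affine F_5-points: {(0, 2), (0, 3), (1, 1), (2, 3), (2, 4), (3, 3), (4, 1), (4, 4)}; count = 8.

For each of the 25 pairs (x, y) ∈ F_5², evaluate f(x, y) mod 5. Record the zeros.
  x = 0: [0↦2, 1↦4, 2↦0, 3↦0, 4↦4]  zeros at y ∈ {2, 3}
  x = 1: [0↦3, 1↦0, 2↦3, 3↦2, 4↦2]  zeros at y ∈ {1}
  x = 2: [0↦3, 1↦4, 2↦3, 3↦0, 4↦0]  zeros at y ∈ {3, 4}
  x = 3: [0↦3, 1↦2, 2↦1, 3↦0, 4↦4]  zeros at y ∈ {3}
  x = 4: [0↦4, 1↦0, 2↦3, 3↦3, 4↦0]  zeros at y ∈ {1, 4}
Collecting zeros: affine points = {(0, 2), (0, 3), (1, 1), (2, 3), (2, 4), (3, 3), (4, 1), (4, 4)}.
Total count |C(F_5)_aff| = 8.


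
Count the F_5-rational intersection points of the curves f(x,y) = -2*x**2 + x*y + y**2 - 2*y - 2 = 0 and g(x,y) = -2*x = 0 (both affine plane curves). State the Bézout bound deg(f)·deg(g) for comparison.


Common zeros: ∅; count = 0; Bézout bound = 2.

deg(f) = 2, deg(g) = 1, so Bézout bound = 2.
Scan x ∈ F_5. For each x, list the y ∈ F_5 with f(x, y) ≡ 0 and those with g(x, y) ≡ 0 (mod 5); the common zeros in that column are the intersection.
  x = 0: f ≡ 0 at y ∈ ∅; g ≡ 0 at y ∈ {0, 1, 2, 3, 4}; common: ∅.
  x = 1: f ≡ 0 at y ∈ ∅; g ≡ 0 at y ∈ ∅; common: ∅.
  x = 2: f ≡ 0 at y ∈ {0}; g ≡ 0 at y ∈ ∅; common: ∅.
  x = 3: f ≡ 0 at y ∈ {0, 4}; g ≡ 0 at y ∈ ∅; common: ∅.
  x = 4: f ≡ 0 at y ∈ {4}; g ≡ 0 at y ∈ ∅; common: ∅.
Collecting: common zeros = ∅, so the count is 0.
Comparison with the Bézout bound: 0 ≤ 2 = deg(f)·deg(g), as expected for curves with no common component (the affine F_5-count falls short of the bound because intersections may lie at infinity, over extension fields, or carry multiplicity).


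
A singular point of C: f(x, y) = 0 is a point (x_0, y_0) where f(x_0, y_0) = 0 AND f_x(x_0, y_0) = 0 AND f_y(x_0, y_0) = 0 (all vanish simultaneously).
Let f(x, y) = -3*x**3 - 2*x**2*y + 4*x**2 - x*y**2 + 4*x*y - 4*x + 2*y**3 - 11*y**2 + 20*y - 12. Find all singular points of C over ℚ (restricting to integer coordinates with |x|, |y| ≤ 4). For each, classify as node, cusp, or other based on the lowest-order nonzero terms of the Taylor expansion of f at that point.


Singular points: {(0, 2)}; classification: cusp.

Compute partial derivatives:
  f_x = -9*x**2 - 4*x*y + 8*x - y**2 + 4*y - 4.
  f_y = -2*x**2 - 2*x*y + 4*x + 6*y**2 - 22*y + 20.
Scan x_0 ∈ {−4, ..., 4}. For each x_0, f_y(x_0, y) is a polynomial in y; find its integer roots y ∈ {−4, ..., 4}, then test f_x and f at those candidates.
  x = -4: f_y(-4, y) = 6*y**2 - 14*y - 28; no integer root y with |y| ≤ 4.
  x = -3: f_y(-3, y) = 6*y**2 - 16*y - 10; no integer root y with |y| ≤ 4.
  x = -2: f_y(-2, y) = 6*y**2 - 18*y + 4; no integer root y with |y| ≤ 4.
  x = -1: f_y(-1, y) = 6*y**2 - 20*y + 14; vanishes at y ∈ {1}. (-1, 1): f_x = -14 ≠ 0.
  x = 0: f_y(0, y) = 6*y**2 - 22*y + 20; vanishes at y ∈ {2}. (0, 2): f_x = 0, f = 0 — SINGULAR.
  x = 1: f_y(1, y) = 6*y**2 - 24*y + 22; no integer root y with |y| ≤ 4.
  x = 2: f_y(2, y) = 6*y**2 - 26*y + 20; vanishes at y ∈ {1}. (2, 1): f_x = -29 ≠ 0.
  x = 3: f_y(3, y) = 6*y**2 - 28*y + 14; no integer root y with |y| ≤ 4.
  x = 4: f_y(4, y) = 6*y**2 - 30*y + 4; no integer root y with |y| ≤ 4.
Only singular point on the grid: (0, 2).
Classify: substitute x = 0 + u, y = 2 + v and expand: f = -3*u**3 - 2*u**2*v - u*v**2 + 2*v**3 + v**2.
No constant or linear terms (consistent with a singular point). Quadratic part: v**2. Cubic part: -3*u**3 - 2*u**2*v - u*v**2 + 2*v**3.
The quadratic part v**2 is a perfect square, so there is a single (double) tangent line v = 0, i.e. y = 2. Restricting the cubic part to that line (v = 0) leaves -3*u**3 ≠ 0, so f is not divisible by v and the branch is v² ≈ 3*u**3 to lowest order — this is a cusp.
Classification: cusp.


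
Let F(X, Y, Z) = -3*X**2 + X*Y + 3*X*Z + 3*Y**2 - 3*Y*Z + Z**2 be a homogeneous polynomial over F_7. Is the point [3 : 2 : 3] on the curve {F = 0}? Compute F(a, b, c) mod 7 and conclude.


F(3,2,3) ≡ 2 (mod 7); P is NOT on the curve.

Evaluate F(3, 2, 3) term-by-term (mod 7).
  -3*X**2 ↦ -3·9·1·1 = -27
  X*Y ↦ 1·3·2·1 = 6
  3*X*Z ↦ 3·3·1·3 = 27
  3*Y**2 ↦ 3·1·4·1 = 12
  -3*Y*Z ↦ -3·1·2·3 = -18
  Z**2 ↦ 1·1·1·9 = 9
Sum: F(3, 2, 3) = (-27) + (6) + (27) + (12) + (-18) + (9) = 9.
Reducing mod 7: 9 ≡ 2 (mod 7).
Since F(a, b, c) ≡ 2 ≠ 0 (mod 7), P does NOT lie on the curve.


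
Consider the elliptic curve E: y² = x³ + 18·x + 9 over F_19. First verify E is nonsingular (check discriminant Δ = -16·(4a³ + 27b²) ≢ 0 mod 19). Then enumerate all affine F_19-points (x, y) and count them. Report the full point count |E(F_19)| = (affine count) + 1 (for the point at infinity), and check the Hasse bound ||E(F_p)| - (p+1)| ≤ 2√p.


Affine points = {(0, 3), (0, 16), (1, 3), (1, 16), (8, 0), (9, 8), (9, 11), (10, 7), (10, 12), (15, 5), (15, 14), (16, 2), (16, 17), (18, 3), (18, 16)}; affine count = 15; |E(F_19)| = 16.

Discriminant check: Δ ∝ 4a³ + 27b² = 4·18³ + 27·9² = 4·5832 + 27·81 ≡ 17 (mod 19). Nonzero ⇒ E is nonsingular.
For each x ∈ F_19, compute rhs = x³ + 18·x + 9 mod 19, then count y ∈ F_19 with y² ≡ rhs.
  x = 0: rhs = 9, matching y values: 3, 16 (2 points).
  x = 1: rhs = 9, matching y values: 3, 16 (2 points).
  x = 2: rhs = 15, matching y values: none (0 points).
  x = 3: rhs = 14, matching y values: none (0 points).
  x = 4: rhs = 12, matching y values: none (0 points).
  x = 5: rhs = 15, matching y values: none (0 points).
  x = 6: rhs = 10, matching y values: none (0 points).
  x = 7: rhs = 3, matching y values: none (0 points).
  x = 8: rhs = 0, matching y values: 0 (1 points).
  x = 9: rhs = 7, matching y values: 8, 11 (2 points).
  x = 10: rhs = 11, matching y values: 7, 12 (2 points).
  x = 11: rhs = 18, matching y values: none (0 points).
  x = 12: rhs = 15, matching y values: none (0 points).
  x = 13: rhs = 8, matching y values: none (0 points).
  x = 14: rhs = 3, matching y values: none (0 points).
  x = 15: rhs = 6, matching y values: 5, 14 (2 points).
  x = 16: rhs = 4, matching y values: 2, 17 (2 points).
  x = 17: rhs = 3, matching y values: none (0 points).
  x = 18: rhs = 9, matching y values: 3, 16 (2 points).
Total affine count: 15.
Full point count |E(F_19)| = 15 + 1 = 16.
Hasse bound: |16 − (19+1)| = |-4| = 4 ≤ 2√19 ≈ 8.7178 ✓.


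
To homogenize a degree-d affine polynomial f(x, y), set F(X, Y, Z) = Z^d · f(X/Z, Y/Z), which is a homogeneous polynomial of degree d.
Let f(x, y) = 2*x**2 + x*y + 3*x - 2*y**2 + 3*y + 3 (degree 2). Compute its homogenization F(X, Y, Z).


F(X, Y, Z) = 2*X**2 + X*Y + 3*X*Z - 2*Y**2 + 3*Y*Z + 3*Z**2

deg(f) = 2.
Substitute x = X/Z, y = Y/Z into f, then multiply by Z^2.
  monomial 2·x^2·y^0 ↦ 2·X^2·Y^0·Z^0.
  monomial 1·x^1·y^1 ↦ 1·X^1·Y^1·Z^0.
  monomial 3·x^1·y^0 ↦ 3·X^1·Y^0·Z^1.
  monomial -2·x^0·y^2 ↦ -2·X^0·Y^2·Z^0.
  monomial 3·x^0·y^1 ↦ 3·X^0·Y^1·Z^1.
  monomial 3·x^0·y^0 ↦ 3·X^0·Y^0·Z^2.
Collecting: F(X, Y, Z) = 2*X**2 + X*Y + 3*X*Z - 2*Y**2 + 3*Y*Z + 3*Z**2.


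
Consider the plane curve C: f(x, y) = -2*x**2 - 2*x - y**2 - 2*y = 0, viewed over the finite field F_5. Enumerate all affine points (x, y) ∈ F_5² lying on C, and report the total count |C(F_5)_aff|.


Affine F_5-points: {(0, 0), (0, 3), (2, 1), (2, 2), (4, 0), (4, 3)}; count = 6.

For each of the 25 pairs (x, y) ∈ F_5², evaluate f(x, y) mod 5. Record the zeros.
  x = 0: [0↦0, 1↦2, 2↦2, 3↦0, 4↦1]  zeros at y ∈ {0, 3}
  x = 1: [0↦1, 1↦3, 2↦3, 3↦1, 4↦2]  zeros at y ∈ ∅
  x = 2: [0↦3, 1↦0, 2↦0, 3↦3, 4↦4]  zeros at y ∈ {1, 2}
  x = 3: [0↦1, 1↦3, 2↦3, 3↦1, 4↦2]  zeros at y ∈ ∅
  x = 4: [0↦0, 1↦2, 2↦2, 3↦0, 4↦1]  zeros at y ∈ {0, 3}
Collecting zeros: affine points = {(0, 0), (0, 3), (2, 1), (2, 2), (4, 0), (4, 3)}.
Total count |C(F_5)_aff| = 6.


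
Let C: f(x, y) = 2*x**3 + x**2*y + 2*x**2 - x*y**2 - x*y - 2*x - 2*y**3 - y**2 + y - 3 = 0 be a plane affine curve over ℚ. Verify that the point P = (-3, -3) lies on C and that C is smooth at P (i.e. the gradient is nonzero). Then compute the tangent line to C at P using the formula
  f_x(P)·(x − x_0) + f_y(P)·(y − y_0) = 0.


Tangent line at P: 52*x - 53*y - 3 = 0.

Step 1: f(-3, -3) = 0, so P lies on C.
Step 2: partial derivatives
  f_x(x, y) = 6*x**2 + 2*x*y + 4*x - y**2 - y - 2, f_y(x, y) = x**2 - 2*x*y - x - 6*y**2 - 2*y + 1.
  f_x(P) = 52, f_y(P) = -53 (gradient nonzero, so P is smooth).
Step 3: tangent line at P: 52·(x − -3) + -53·(y − -3) = 0.
Expanding: 52*x - 53*y - 3 = 0.


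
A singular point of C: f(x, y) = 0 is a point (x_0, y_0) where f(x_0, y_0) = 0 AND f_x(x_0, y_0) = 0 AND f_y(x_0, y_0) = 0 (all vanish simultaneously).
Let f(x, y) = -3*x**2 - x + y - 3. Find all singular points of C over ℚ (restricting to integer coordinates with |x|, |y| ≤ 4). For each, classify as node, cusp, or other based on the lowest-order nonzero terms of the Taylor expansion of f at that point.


No singular points in the scanned grid; C is smooth there.

Compute partial derivatives:
  f_x = -6*x - 1.
  f_y = 1.
f_y = 1 is a nonzero constant, so f_y never vanishes: no point (x, y) can satisfy f = f_x = f_y = 0. In particular no (x, y) ∈ {−4, ..., 4}² is singular; the curve is smooth.


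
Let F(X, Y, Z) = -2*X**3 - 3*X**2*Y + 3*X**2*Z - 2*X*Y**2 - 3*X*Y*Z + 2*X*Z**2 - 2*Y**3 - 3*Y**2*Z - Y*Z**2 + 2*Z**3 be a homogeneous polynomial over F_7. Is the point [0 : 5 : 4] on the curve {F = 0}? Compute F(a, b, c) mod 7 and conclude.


F(0,5,4) ≡ 2 (mod 7); P is NOT on the curve.

Evaluate F(0, 5, 4) term-by-term (mod 7).
  -2*X**3 ↦ -2·0·1·1 = 0
  -3*X**2*Y ↦ -3·0·5·1 = 0
  3*X**2*Z ↦ 3·0·1·4 = 0
  -2*X*Y**2 ↦ -2·0·25·1 = 0
  -3*X*Y*Z ↦ -3·0·5·4 = 0
  2*X*Z**2 ↦ 2·0·1·16 = 0
  -2*Y**3 ↦ -2·1·125·1 = -250
  -3*Y**2*Z ↦ -3·1·25·4 = -300
  -Y*Z**2 ↦ -1·1·5·16 = -80
  2*Z**3 ↦ 2·1·1·64 = 128
Sum: F(0, 5, 4) = (0) + (0) + (0) + (0) + (0) + (0) + (-250) + (-300) + (-80) + (128) = -502.
Reducing mod 7: -502 ≡ 2 (mod 7).
Since F(a, b, c) ≡ 2 ≠ 0 (mod 7), P does NOT lie on the curve.


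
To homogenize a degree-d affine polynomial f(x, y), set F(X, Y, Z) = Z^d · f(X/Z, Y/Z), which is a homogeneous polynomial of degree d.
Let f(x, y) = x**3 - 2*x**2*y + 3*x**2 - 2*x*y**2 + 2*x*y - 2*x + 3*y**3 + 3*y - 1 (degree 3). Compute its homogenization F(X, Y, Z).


F(X, Y, Z) = X**3 - 2*X**2*Y + 3*X**2*Z - 2*X*Y**2 + 2*X*Y*Z - 2*X*Z**2 + 3*Y**3 + 3*Y*Z**2 - Z**3

deg(f) = 3.
Substitute x = X/Z, y = Y/Z into f, then multiply by Z^3.
  monomial 1·x^3·y^0 ↦ 1·X^3·Y^0·Z^0.
  monomial -2·x^2·y^1 ↦ -2·X^2·Y^1·Z^0.
  monomial 3·x^2·y^0 ↦ 3·X^2·Y^0·Z^1.
  monomial -2·x^1·y^2 ↦ -2·X^1·Y^2·Z^0.
  monomial 2·x^1·y^1 ↦ 2·X^1·Y^1·Z^1.
  monomial -2·x^1·y^0 ↦ -2·X^1·Y^0·Z^2.
  monomial 3·x^0·y^3 ↦ 3·X^0·Y^3·Z^0.
  monomial 3·x^0·y^1 ↦ 3·X^0·Y^1·Z^2.
  monomial -1·x^0·y^0 ↦ -1·X^0·Y^0·Z^3.
Collecting: F(X, Y, Z) = X**3 - 2*X**2*Y + 3*X**2*Z - 2*X*Y**2 + 2*X*Y*Z - 2*X*Z**2 + 3*Y**3 + 3*Y*Z**2 - Z**3.


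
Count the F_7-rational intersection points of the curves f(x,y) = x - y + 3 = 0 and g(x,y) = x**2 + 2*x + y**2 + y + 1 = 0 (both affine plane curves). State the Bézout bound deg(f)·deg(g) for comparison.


Common zeros: ∅; count = 0; Bézout bound = 2.

deg(f) = 1, deg(g) = 2, so Bézout bound = 2.
Scan x ∈ F_7. For each x, list the y ∈ F_7 with f(x, y) ≡ 0 and those with g(x, y) ≡ 0 (mod 7); the common zeros in that column are the intersection.
  x = 0: f ≡ 0 at y ∈ {3}; g ≡ 0 at y ∈ {2, 4}; common: ∅.
  x = 1: f ≡ 0 at y ∈ {4}; g ≡ 0 at y ∈ ∅; common: ∅.
  x = 2: f ≡ 0 at y ∈ {5}; g ≡ 0 at y ∈ {3}; common: ∅.
  x = 3: f ≡ 0 at y ∈ {6}; g ≡ 0 at y ∈ {3}; common: ∅.
  x = 4: f ≡ 0 at y ∈ {0}; g ≡ 0 at y ∈ ∅; common: ∅.
  x = 5: f ≡ 0 at y ∈ {1}; g ≡ 0 at y ∈ {2, 4}; common: ∅.
  x = 6: f ≡ 0 at y ∈ {2}; g ≡ 0 at y ∈ {0, 6}; common: ∅.
Collecting: common zeros = ∅, so the count is 0.
Comparison with the Bézout bound: 0 ≤ 2 = deg(f)·deg(g), as expected for curves with no common component (the affine F_7-count falls short of the bound because intersections may lie at infinity, over extension fields, or carry multiplicity).


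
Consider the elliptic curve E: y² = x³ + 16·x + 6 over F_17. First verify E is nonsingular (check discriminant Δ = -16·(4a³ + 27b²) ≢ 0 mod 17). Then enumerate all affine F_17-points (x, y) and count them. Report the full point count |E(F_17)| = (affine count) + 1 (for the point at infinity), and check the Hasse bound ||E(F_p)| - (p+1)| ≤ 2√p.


Affine points = {(3, 8), (3, 9), (4, 7), (4, 10), (7, 6), (7, 11), (8, 0), (11, 0), (14, 4), (14, 13), (15, 0)}; affine count = 11; |E(F_17)| = 12.

Discriminant check: Δ ∝ 4a³ + 27b² = 4·16³ + 27·6² = 4·4096 + 27·36 ≡ 16 (mod 17). Nonzero ⇒ E is nonsingular.
For each x ∈ F_17, compute rhs = x³ + 16·x + 6 mod 17, then count y ∈ F_17 with y² ≡ rhs.
  x = 0: rhs = 6, matching y values: none (0 points).
  x = 1: rhs = 6, matching y values: none (0 points).
  x = 2: rhs = 12, matching y values: none (0 points).
  x = 3: rhs = 13, matching y values: 8, 9 (2 points).
  x = 4: rhs = 15, matching y values: 7, 10 (2 points).
  x = 5: rhs = 7, matching y values: none (0 points).
  x = 6: rhs = 12, matching y values: none (0 points).
  x = 7: rhs = 2, matching y values: 6, 11 (2 points).
  x = 8: rhs = 0, matching y values: 0 (1 points).
  x = 9: rhs = 12, matching y values: none (0 points).
  x = 10: rhs = 10, matching y values: none (0 points).
  x = 11: rhs = 0, matching y values: 0 (1 points).
  x = 12: rhs = 5, matching y values: none (0 points).
  x = 13: rhs = 14, matching y values: none (0 points).
  x = 14: rhs = 16, matching y values: 4, 13 (2 points).
  x = 15: rhs = 0, matching y values: 0 (1 points).
  x = 16: rhs = 6, matching y values: none (0 points).
Total affine count: 11.
Full point count |E(F_17)| = 11 + 1 = 12.
Hasse bound: |12 − (17+1)| = |-6| = 6 ≤ 2√17 ≈ 8.2462 ✓.


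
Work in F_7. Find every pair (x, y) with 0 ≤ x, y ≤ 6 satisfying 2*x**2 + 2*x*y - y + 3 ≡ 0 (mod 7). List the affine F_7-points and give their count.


Affine F_7-points: {(0, 3), (1, 2), (2, 1), (3, 0), (4, 0), (4, 1), (4, 2), (4, 3), (4, 4), (4, 5), (4, 6), (5, 5), (6, 4)}; count = 13.

For each of the 49 pairs (x, y) ∈ F_7², evaluate f(x, y) mod 7. Record the zeros.
  x = 0: [0↦3, 1↦2, 2↦1, 3↦0, 4↦6, 5↦5, 6↦4]  zeros at y ∈ {3}
  x = 1: [0↦5, 1↦6, 2↦0, 3↦1, 4↦2, 5↦3, 6↦4]  zeros at y ∈ {2}
  x = 2: [0↦4, 1↦0, 2↦3, 3↦6, 4↦2, 5↦5, 6↦1]  zeros at y ∈ {1}
  x = 3: [0↦0, 1↦5, 2↦3, 3↦1, 4↦6, 5↦4, 6↦2]  zeros at y ∈ {0}
  x = 4: [0↦0, 1↦0, 2↦0, 3↦0, 4↦0, 5↦0, 6↦0]  zeros at y ∈ {0, 1, 2, 3, 4, 5, 6}
  x = 5: [0↦4, 1↦6, 2↦1, 3↦3, 4↦5, 5↦0, 6↦2]  zeros at y ∈ {5}
  x = 6: [0↦5, 1↦2, 2↦6, 3↦3, 4↦0, 5↦4, 6↦1]  zeros at y ∈ {4}
Collecting zeros: affine points = {(0, 3), (1, 2), (2, 1), (3, 0), (4, 0), (4, 1), (4, 2), (4, 3), (4, 4), (4, 5), (4, 6), (5, 5), (6, 4)}.
Total count |C(F_7)_aff| = 13.


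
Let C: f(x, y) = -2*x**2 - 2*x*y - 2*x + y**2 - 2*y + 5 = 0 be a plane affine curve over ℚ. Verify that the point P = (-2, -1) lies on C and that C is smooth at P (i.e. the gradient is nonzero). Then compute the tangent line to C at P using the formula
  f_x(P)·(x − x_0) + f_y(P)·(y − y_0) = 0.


Tangent line at P: 8*x + 16 = 0.

Step 1: f(-2, -1) = 0, so P lies on C.
Step 2: partial derivatives
  f_x(x, y) = -4*x - 2*y - 2, f_y(x, y) = -2*x + 2*y - 2.
  f_x(P) = 8, f_y(P) = 0 (gradient nonzero, so P is smooth).
Step 3: tangent line at P: 8·(x − -2) + 0·(y − -1) = 0.
Expanding: 8*x + 16 = 0.


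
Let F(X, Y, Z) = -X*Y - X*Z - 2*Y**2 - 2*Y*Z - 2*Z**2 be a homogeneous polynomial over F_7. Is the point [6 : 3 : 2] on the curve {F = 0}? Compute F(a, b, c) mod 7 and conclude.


F(6,3,2) ≡ 2 (mod 7); P is NOT on the curve.

Evaluate F(6, 3, 2) term-by-term (mod 7).
  -X*Y ↦ -1·6·3·1 = -18
  -X*Z ↦ -1·6·1·2 = -12
  -2*Y**2 ↦ -2·1·9·1 = -18
  -2*Y*Z ↦ -2·1·3·2 = -12
  -2*Z**2 ↦ -2·1·1·4 = -8
Sum: F(6, 3, 2) = (-18) + (-12) + (-18) + (-12) + (-8) = -68.
Reducing mod 7: -68 ≡ 2 (mod 7).
Since F(a, b, c) ≡ 2 ≠ 0 (mod 7), P does NOT lie on the curve.


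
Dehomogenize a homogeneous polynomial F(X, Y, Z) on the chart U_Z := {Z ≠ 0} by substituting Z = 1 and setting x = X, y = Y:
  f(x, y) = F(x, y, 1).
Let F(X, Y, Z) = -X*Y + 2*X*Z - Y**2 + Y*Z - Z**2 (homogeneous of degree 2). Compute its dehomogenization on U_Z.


f(x, y) = -x*y + 2*x - y**2 + y - 1

On U_Z we set Z = 1. Each monomial c·X^i·Y^j·Z^k in F becomes c·x^i·y^j·1^k = c·x^i·y^j.
Substituting Z = 1: F(X, Y, 1) = -x*y + 2*x - y**2 + y - 1.
Note: deg(f) ≤ deg(F) = 2; strict inequality happens when F is divisible by Z (lost terms).


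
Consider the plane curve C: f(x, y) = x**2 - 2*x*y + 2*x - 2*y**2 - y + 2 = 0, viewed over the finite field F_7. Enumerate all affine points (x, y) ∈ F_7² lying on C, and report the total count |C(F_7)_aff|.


Affine F_7-points: {(1, 1), (2, 4), (4, 2), (4, 4), (5, 2), (5, 3), (6, 1), (6, 3)}; count = 8.

For each of the 49 pairs (x, y) ∈ F_7², evaluate f(x, y) mod 7. Record the zeros.
  x = 0: [0↦2, 1↦6, 2↦6, 3↦2, 4↦1, 5↦3, 6↦1]  zeros at y ∈ ∅
  x = 1: [0↦5, 1↦0, 2↦5, 3↦6, 4↦3, 5↦3, 6↦6]  zeros at y ∈ {1}
  x = 2: [0↦3, 1↦3, 2↦6, 3↦5, 4↦0, 5↦5, 6↦6]  zeros at y ∈ {4}
  x = 3: [0↦3, 1↦1, 2↦2, 3↦6, 4↦6, 5↦2, 6↦1]  zeros at y ∈ ∅
  x = 4: [0↦5, 1↦1, 2↦0, 3↦2, 4↦0, 5↦1, 6↦5]  zeros at y ∈ {2, 4}
  x = 5: [0↦2, 1↦3, 2↦0, 3↦0, 4↦3, 5↦2, 6↦4]  zeros at y ∈ {2, 3}
  x = 6: [0↦1, 1↦0, 2↦2, 3↦0, 4↦1, 5↦5, 6↦5]  zeros at y ∈ {1, 3}
Collecting zeros: affine points = {(1, 1), (2, 4), (4, 2), (4, 4), (5, 2), (5, 3), (6, 1), (6, 3)}.
Total count |C(F_7)_aff| = 8.


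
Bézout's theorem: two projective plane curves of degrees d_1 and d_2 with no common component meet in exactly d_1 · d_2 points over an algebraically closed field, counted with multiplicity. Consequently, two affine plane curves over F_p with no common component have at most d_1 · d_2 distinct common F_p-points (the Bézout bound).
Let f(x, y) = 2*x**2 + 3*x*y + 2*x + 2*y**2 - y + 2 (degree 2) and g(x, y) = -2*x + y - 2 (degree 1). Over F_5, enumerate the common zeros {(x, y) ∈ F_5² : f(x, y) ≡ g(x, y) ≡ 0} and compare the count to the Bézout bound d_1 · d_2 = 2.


Common zeros: ∅; count = 0; Bézout bound = 2.

deg(f) = 2, deg(g) = 1, so Bézout bound = 2.
Scan x ∈ F_5. For each x, list the y ∈ F_5 with f(x, y) ≡ 0 and those with g(x, y) ≡ 0 (mod 5); the common zeros in that column are the intersection.
  x = 0: f ≡ 0 at y ∈ {4}; g ≡ 0 at y ∈ {2}; common: ∅.
  x = 1: f ≡ 0 at y ∈ {1, 3}; g ≡ 0 at y ∈ {4}; common: ∅.
  x = 2: f ≡ 0 at y ∈ ∅; g ≡ 0 at y ∈ {1}; common: ∅.
  x = 3: f ≡ 0 at y ∈ {2, 4}; g ≡ 0 at y ∈ {3}; common: ∅.
  x = 4: f ≡ 0 at y ∈ {1}; g ≡ 0 at y ∈ {0}; common: ∅.
Collecting: common zeros = ∅, so the count is 0.
Comparison with the Bézout bound: 0 ≤ 2 = deg(f)·deg(g), as expected for curves with no common component (the affine F_5-count falls short of the bound because intersections may lie at infinity, over extension fields, or carry multiplicity).


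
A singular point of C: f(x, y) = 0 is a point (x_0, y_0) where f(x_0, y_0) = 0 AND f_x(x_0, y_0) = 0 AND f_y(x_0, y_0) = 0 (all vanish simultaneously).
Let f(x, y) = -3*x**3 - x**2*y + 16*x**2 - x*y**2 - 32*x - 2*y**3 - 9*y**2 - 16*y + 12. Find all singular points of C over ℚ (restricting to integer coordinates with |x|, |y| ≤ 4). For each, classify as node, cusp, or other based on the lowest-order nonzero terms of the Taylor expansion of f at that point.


Singular points: {(2, -2)}; classification: cusp.

Compute partial derivatives:
  f_x = -9*x**2 - 2*x*y + 32*x - y**2 - 32.
  f_y = -x**2 - 2*x*y - 6*y**2 - 18*y - 16.
Scan x_0 ∈ {−4, ..., 4}. For each x_0, f_y(x_0, y) is a polynomial in y; find its integer roots y ∈ {−4, ..., 4}, then test f_x and f at those candidates.
  x = -4: f_y(-4, y) = -6*y**2 - 10*y - 32; no integer root y with |y| ≤ 4.
  x = -3: f_y(-3, y) = -6*y**2 - 12*y - 25; no integer root y with |y| ≤ 4.
  x = -2: f_y(-2, y) = -6*y**2 - 14*y - 20; no integer root y with |y| ≤ 4.
  x = -1: f_y(-1, y) = -6*y**2 - 16*y - 17; no integer root y with |y| ≤ 4.
  x = 0: f_y(0, y) = -6*y**2 - 18*y - 16; no integer root y with |y| ≤ 4.
  x = 1: f_y(1, y) = -6*y**2 - 20*y - 17; no integer root y with |y| ≤ 4.
  x = 2: f_y(2, y) = -6*y**2 - 22*y - 20; vanishes at y ∈ {-2}. (2, -2): f_x = 0, f = 0 — SINGULAR.
  x = 3: f_y(3, y) = -6*y**2 - 24*y - 25; no integer root y with |y| ≤ 4.
  x = 4: f_y(4, y) = -6*y**2 - 26*y - 32; no integer root y with |y| ≤ 4.
Only singular point on the grid: (2, -2).
Classify: substitute x = 2 + u, y = -2 + v and expand: f = -3*u**3 - u**2*v - u*v**2 - 2*v**3 + v**2.
No constant or linear terms (consistent with a singular point). Quadratic part: v**2. Cubic part: -3*u**3 - u**2*v - u*v**2 - 2*v**3.
The quadratic part v**2 is a perfect square, so there is a single (double) tangent line v = 0, i.e. y = -2. Restricting the cubic part to that line (v = 0) leaves -3*u**3 ≠ 0, so f is not divisible by v and the branch is v² ≈ 3*u**3 to lowest order — this is a cusp.
Classification: cusp.


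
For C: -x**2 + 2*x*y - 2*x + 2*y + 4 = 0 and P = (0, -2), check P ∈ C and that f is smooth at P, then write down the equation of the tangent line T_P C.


Tangent line at P: -6*x + 2*y + 4 = 0.

Step 1: f(0, -2) = 0, so P lies on C.
Step 2: partial derivatives
  f_x(x, y) = -2*x + 2*y - 2, f_y(x, y) = 2*x + 2.
  f_x(P) = -6, f_y(P) = 2 (gradient nonzero, so P is smooth).
Step 3: tangent line at P: -6·(x − 0) + 2·(y − -2) = 0.
Expanding: -6*x + 2*y + 4 = 0.


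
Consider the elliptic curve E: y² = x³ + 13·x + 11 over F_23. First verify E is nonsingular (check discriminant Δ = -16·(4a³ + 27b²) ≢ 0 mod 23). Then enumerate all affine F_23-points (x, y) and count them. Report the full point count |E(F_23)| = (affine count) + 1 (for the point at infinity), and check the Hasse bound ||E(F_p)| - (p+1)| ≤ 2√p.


Affine points = {(1, 5), (1, 18), (3, 10), (3, 13), (4, 9), (4, 14), (6, 11), (6, 12), (7, 10), (7, 13), (8, 11), (8, 12), (9, 11), (9, 12), (11, 6), (11, 17), (12, 3), (12, 20), (13, 10), (13, 13), (14, 4), (14, 19), (15, 4), (15, 19), (17, 4), (17, 19), (21, 0)}; affine count = 27; |E(F_23)| = 28.

Discriminant check: Δ ∝ 4a³ + 27b² = 4·13³ + 27·11² = 4·2197 + 27·121 ≡ 3 (mod 23). Nonzero ⇒ E is nonsingular.
For each x ∈ F_23, compute rhs = x³ + 13·x + 11 mod 23, then count y ∈ F_23 with y² ≡ rhs.
  x = 0: rhs = 11, matching y values: none (0 points).
  x = 1: rhs = 2, matching y values: 5, 18 (2 points).
  x = 2: rhs = 22, matching y values: none (0 points).
  x = 3: rhs = 8, matching y values: 10, 13 (2 points).
  x = 4: rhs = 12, matching y values: 9, 14 (2 points).
  x = 5: rhs = 17, matching y values: none (0 points).
  x = 6: rhs = 6, matching y values: 11, 12 (2 points).
  x = 7: rhs = 8, matching y values: 10, 13 (2 points).
  x = 8: rhs = 6, matching y values: 11, 12 (2 points).
  x = 9: rhs = 6, matching y values: 11, 12 (2 points).
  x = 10: rhs = 14, matching y values: none (0 points).
  x = 11: rhs = 13, matching y values: 6, 17 (2 points).
  x = 12: rhs = 9, matching y values: 3, 20 (2 points).
  x = 13: rhs = 8, matching y values: 10, 13 (2 points).
  x = 14: rhs = 16, matching y values: 4, 19 (2 points).
  x = 15: rhs = 16, matching y values: 4, 19 (2 points).
  x = 16: rhs = 14, matching y values: none (0 points).
  x = 17: rhs = 16, matching y values: 4, 19 (2 points).
  x = 18: rhs = 5, matching y values: none (0 points).
  x = 19: rhs = 10, matching y values: none (0 points).
  x = 20: rhs = 14, matching y values: none (0 points).
  x = 21: rhs = 0, matching y values: 0 (1 points).
  x = 22: rhs = 20, matching y values: none (0 points).
Total affine count: 27.
Full point count |E(F_23)| = 27 + 1 = 28.
Hasse bound: |28 − (23+1)| = |4| = 4 ≤ 2√23 ≈ 9.5917 ✓.


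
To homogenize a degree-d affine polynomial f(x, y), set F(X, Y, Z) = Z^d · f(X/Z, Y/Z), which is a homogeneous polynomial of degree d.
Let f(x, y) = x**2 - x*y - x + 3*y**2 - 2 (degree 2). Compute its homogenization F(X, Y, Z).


F(X, Y, Z) = X**2 - X*Y - X*Z + 3*Y**2 - 2*Z**2

deg(f) = 2.
Substitute x = X/Z, y = Y/Z into f, then multiply by Z^2.
  monomial 1·x^2·y^0 ↦ 1·X^2·Y^0·Z^0.
  monomial -1·x^1·y^1 ↦ -1·X^1·Y^1·Z^0.
  monomial -1·x^1·y^0 ↦ -1·X^1·Y^0·Z^1.
  monomial 3·x^0·y^2 ↦ 3·X^0·Y^2·Z^0.
  monomial -2·x^0·y^0 ↦ -2·X^0·Y^0·Z^2.
Collecting: F(X, Y, Z) = X**2 - X*Y - X*Z + 3*Y**2 - 2*Z**2.


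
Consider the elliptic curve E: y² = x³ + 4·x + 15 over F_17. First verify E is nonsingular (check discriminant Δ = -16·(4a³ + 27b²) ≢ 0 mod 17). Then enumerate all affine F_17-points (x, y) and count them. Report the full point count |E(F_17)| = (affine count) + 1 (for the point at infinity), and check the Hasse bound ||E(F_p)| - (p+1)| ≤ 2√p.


Affine points = {(0, 7), (0, 10), (6, 0), (8, 7), (8, 10), (9, 7), (9, 10), (10, 1), (10, 16), (11, 8), (11, 9), (15, 4), (15, 13)}; affine count = 13; |E(F_17)| = 14.

Discriminant check: Δ ∝ 4a³ + 27b² = 4·4³ + 27·15² = 4·64 + 27·225 ≡ 7 (mod 17). Nonzero ⇒ E is nonsingular.
For each x ∈ F_17, compute rhs = x³ + 4·x + 15 mod 17, then count y ∈ F_17 with y² ≡ rhs.
  x = 0: rhs = 15, matching y values: 7, 10 (2 points).
  x = 1: rhs = 3, matching y values: none (0 points).
  x = 2: rhs = 14, matching y values: none (0 points).
  x = 3: rhs = 3, matching y values: none (0 points).
  x = 4: rhs = 10, matching y values: none (0 points).
  x = 5: rhs = 7, matching y values: none (0 points).
  x = 6: rhs = 0, matching y values: 0 (1 points).
  x = 7: rhs = 12, matching y values: none (0 points).
  x = 8: rhs = 15, matching y values: 7, 10 (2 points).
  x = 9: rhs = 15, matching y values: 7, 10 (2 points).
  x = 10: rhs = 1, matching y values: 1, 16 (2 points).
  x = 11: rhs = 13, matching y values: 8, 9 (2 points).
  x = 12: rhs = 6, matching y values: none (0 points).
  x = 13: rhs = 3, matching y values: none (0 points).
  x = 14: rhs = 10, matching y values: none (0 points).
  x = 15: rhs = 16, matching y values: 4, 13 (2 points).
  x = 16: rhs = 10, matching y values: none (0 points).
Total affine count: 13.
Full point count |E(F_17)| = 13 + 1 = 14.
Hasse bound: |14 − (17+1)| = |-4| = 4 ≤ 2√17 ≈ 8.2462 ✓.


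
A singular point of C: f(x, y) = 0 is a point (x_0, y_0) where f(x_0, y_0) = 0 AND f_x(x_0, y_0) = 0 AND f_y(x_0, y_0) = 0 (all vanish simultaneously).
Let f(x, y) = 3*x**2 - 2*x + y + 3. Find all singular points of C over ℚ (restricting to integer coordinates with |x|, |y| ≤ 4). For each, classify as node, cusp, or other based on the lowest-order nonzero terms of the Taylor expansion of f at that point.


No singular points in the scanned grid; C is smooth there.

Compute partial derivatives:
  f_x = 6*x - 2.
  f_y = 1.
f_y = 1 is a nonzero constant, so f_y never vanishes: no point (x, y) can satisfy f = f_x = f_y = 0. In particular no (x, y) ∈ {−4, ..., 4}² is singular; the curve is smooth.


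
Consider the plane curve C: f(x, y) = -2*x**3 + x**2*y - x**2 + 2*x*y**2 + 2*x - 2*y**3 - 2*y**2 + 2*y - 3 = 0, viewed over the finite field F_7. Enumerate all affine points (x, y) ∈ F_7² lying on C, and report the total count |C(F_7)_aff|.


Affine F_7-points: {(1, 2), (1, 3), (2, 4), (2, 5), (2, 6), (6, 1)}; count = 6.

For each of the 49 pairs (x, y) ∈ F_7², evaluate f(x, y) mod 7. Record the zeros.
  x = 0: [0↦4, 1↦2, 2↦5, 3↦1, 4↦6, 5↦1, 6↦2]  zeros at y ∈ ∅
  x = 1: [0↦3, 1↦4, 2↦0, 3↦0, 4↦6, 5↦6, 6↦2]  zeros at y ∈ {2, 3}
  x = 2: [0↦2, 1↦1, 2↦6, 3↦5, 4↦0, 5↦0, 6↦0]  zeros at y ∈ {4, 5, 6}
  x = 3: [0↦3, 1↦2, 2↦4, 3↦4, 4↦4, 5↦6, 6↦5]  zeros at y ∈ ∅
  x = 4: [0↦1, 1↦2, 2↦3, 3↦6, 4↦6, 5↦5, 6↦5]  zeros at y ∈ ∅
  x = 5: [0↦5, 1↦3, 2↦5, 3↦6, 4↦1, 5↦6, 6↦2]  zeros at y ∈ ∅
  x = 6: [0↦3, 1↦0, 2↦5, 3↦6, 4↦5, 5↦4, 6↦5]  zeros at y ∈ {1}
Collecting zeros: affine points = {(1, 2), (1, 3), (2, 4), (2, 5), (2, 6), (6, 1)}.
Total count |C(F_7)_aff| = 6.


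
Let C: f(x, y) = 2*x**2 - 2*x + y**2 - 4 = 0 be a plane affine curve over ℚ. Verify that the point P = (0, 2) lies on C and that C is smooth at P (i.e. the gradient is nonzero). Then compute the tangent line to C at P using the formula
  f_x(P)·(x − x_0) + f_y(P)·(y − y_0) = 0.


Tangent line at P: -2*x + 4*y - 8 = 0.

Step 1: f(0, 2) = 0, so P lies on C.
Step 2: partial derivatives
  f_x(x, y) = 4*x - 2, f_y(x, y) = 2*y.
  f_x(P) = -2, f_y(P) = 4 (gradient nonzero, so P is smooth).
Step 3: tangent line at P: -2·(x − 0) + 4·(y − 2) = 0.
Expanding: -2*x + 4*y - 8 = 0.


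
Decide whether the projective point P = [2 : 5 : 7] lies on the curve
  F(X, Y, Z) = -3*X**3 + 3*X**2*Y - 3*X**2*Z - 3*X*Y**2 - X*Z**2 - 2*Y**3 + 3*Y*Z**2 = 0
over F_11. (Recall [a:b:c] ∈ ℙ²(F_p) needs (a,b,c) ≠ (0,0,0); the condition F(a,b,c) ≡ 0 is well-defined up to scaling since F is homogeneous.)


F(2,5,7) ≡ 2 (mod 11); P is NOT on the curve.

Evaluate F(2, 5, 7) term-by-term (mod 11).
  -3*X**3 ↦ -3·8·1·1 = -24
  3*X**2*Y ↦ 3·4·5·1 = 60
  -3*X**2*Z ↦ -3·4·1·7 = -84
  -3*X*Y**2 ↦ -3·2·25·1 = -150
  -X*Z**2 ↦ -1·2·1·49 = -98
  -2*Y**3 ↦ -2·1·125·1 = -250
  3*Y*Z**2 ↦ 3·1·5·49 = 735
Sum: F(2, 5, 7) = (-24) + (60) + (-84) + (-150) + (-98) + (-250) + (735) = 189.
Reducing mod 11: 189 ≡ 2 (mod 11).
Since F(a, b, c) ≡ 2 ≠ 0 (mod 11), P does NOT lie on the curve.


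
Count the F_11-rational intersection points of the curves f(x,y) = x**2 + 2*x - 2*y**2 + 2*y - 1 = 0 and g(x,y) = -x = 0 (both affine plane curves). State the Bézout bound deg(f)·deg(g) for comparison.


Common zeros: ∅; count = 0; Bézout bound = 2.

deg(f) = 2, deg(g) = 1, so Bézout bound = 2.
Scan x ∈ F_11. For each x, list the y ∈ F_11 with f(x, y) ≡ 0 and those with g(x, y) ≡ 0 (mod 11); the common zeros in that column are the intersection.
  x = 0: f ≡ 0 at y ∈ ∅; g ≡ 0 at y ∈ {0, 1, 2, 3, 4, 5, 6, 7, 8, 9, 10}; common: ∅.
  x = 1: f ≡ 0 at y ∈ {4, 8}; g ≡ 0 at y ∈ ∅; common: ∅.
  x = 2: f ≡ 0 at y ∈ {5, 7}; g ≡ 0 at y ∈ ∅; common: ∅.
  x = 3: f ≡ 0 at y ∈ ∅; g ≡ 0 at y ∈ ∅; common: ∅.
  x = 4: f ≡ 0 at y ∈ {3, 9}; g ≡ 0 at y ∈ ∅; common: ∅.
  x = 5: f ≡ 0 at y ∈ {3, 9}; g ≡ 0 at y ∈ ∅; common: ∅.
  x = 6: f ≡ 0 at y ∈ ∅; g ≡ 0 at y ∈ ∅; common: ∅.
  x = 7: f ≡ 0 at y ∈ {5, 7}; g ≡ 0 at y ∈ ∅; common: ∅.
  x = 8: f ≡ 0 at y ∈ {4, 8}; g ≡ 0 at y ∈ ∅; common: ∅.
  x = 9: f ≡ 0 at y ∈ ∅; g ≡ 0 at y ∈ ∅; common: ∅.
  x = 10: f ≡ 0 at y ∈ ∅; g ≡ 0 at y ∈ ∅; common: ∅.
Collecting: common zeros = ∅, so the count is 0.
Comparison with the Bézout bound: 0 ≤ 2 = deg(f)·deg(g), as expected for curves with no common component (the affine F_11-count falls short of the bound because intersections may lie at infinity, over extension fields, or carry multiplicity).


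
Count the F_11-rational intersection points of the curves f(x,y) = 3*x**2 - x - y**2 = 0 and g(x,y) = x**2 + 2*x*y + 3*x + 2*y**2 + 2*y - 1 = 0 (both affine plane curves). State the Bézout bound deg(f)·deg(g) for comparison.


Common zeros: {(6, 6)}; count = 1; Bézout bound = 4.

deg(f) = 2, deg(g) = 2, so Bézout bound = 4.
Scan x ∈ F_11. For each x, list the y ∈ F_11 with f(x, y) ≡ 0 and those with g(x, y) ≡ 0 (mod 11); the common zeros in that column are the intersection.
  x = 0: f ≡ 0 at y ∈ {0}; g ≡ 0 at y ∈ {2, 8}; common: ∅.
  x = 1: f ≡ 0 at y ∈ ∅; g ≡ 0 at y ∈ {3, 6}; common: ∅.
  x = 2: f ≡ 0 at y ∈ ∅; g ≡ 0 at y ∈ ∅; common: ∅.
  x = 3: f ≡ 0 at y ∈ ∅; g ≡ 0 at y ∈ {8, 10}; common: ∅.
  x = 4: f ≡ 0 at y ∈ {0}; g ≡ 0 at y ∈ {2, 4}; common: ∅.
  x = 5: f ≡ 0 at y ∈ {2, 9}; g ≡ 0 at y ∈ ∅; common: ∅.
  x = 6: f ≡ 0 at y ∈ {5, 6}; g ≡ 0 at y ∈ {6, 9}; common: {6}.
  x = 7: f ≡ 0 at y ∈ ∅; g ≡ 0 at y ∈ {4, 10}; common: ∅.
  x = 8: f ≡ 0 at y ∈ ∅; g ≡ 0 at y ∈ ∅; common: ∅.
  x = 9: f ≡ 0 at y ∈ {5, 6}; g ≡ 0 at y ∈ ∅; common: ∅.
  x = 10: f ≡ 0 at y ∈ {2, 9}; g ≡ 0 at y ∈ ∅; common: ∅.
Collecting: common zeros = {(6, 6)}, so the count is 1.
Comparison with the Bézout bound: 1 ≤ 4 = deg(f)·deg(g), as expected for curves with no common component (the affine F_11-count falls short of the bound because intersections may lie at infinity, over extension fields, or carry multiplicity).


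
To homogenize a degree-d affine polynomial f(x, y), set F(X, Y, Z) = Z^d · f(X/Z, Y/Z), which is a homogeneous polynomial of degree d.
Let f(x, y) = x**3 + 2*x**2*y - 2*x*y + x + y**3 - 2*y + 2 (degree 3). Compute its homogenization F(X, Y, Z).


F(X, Y, Z) = X**3 + 2*X**2*Y - 2*X*Y*Z + X*Z**2 + Y**3 - 2*Y*Z**2 + 2*Z**3

deg(f) = 3.
Substitute x = X/Z, y = Y/Z into f, then multiply by Z^3.
  monomial 1·x^3·y^0 ↦ 1·X^3·Y^0·Z^0.
  monomial 2·x^2·y^1 ↦ 2·X^2·Y^1·Z^0.
  monomial -2·x^1·y^1 ↦ -2·X^1·Y^1·Z^1.
  monomial 1·x^1·y^0 ↦ 1·X^1·Y^0·Z^2.
  monomial 1·x^0·y^3 ↦ 1·X^0·Y^3·Z^0.
  monomial -2·x^0·y^1 ↦ -2·X^0·Y^1·Z^2.
  monomial 2·x^0·y^0 ↦ 2·X^0·Y^0·Z^3.
Collecting: F(X, Y, Z) = X**3 + 2*X**2*Y - 2*X*Y*Z + X*Z**2 + Y**3 - 2*Y*Z**2 + 2*Z**3.


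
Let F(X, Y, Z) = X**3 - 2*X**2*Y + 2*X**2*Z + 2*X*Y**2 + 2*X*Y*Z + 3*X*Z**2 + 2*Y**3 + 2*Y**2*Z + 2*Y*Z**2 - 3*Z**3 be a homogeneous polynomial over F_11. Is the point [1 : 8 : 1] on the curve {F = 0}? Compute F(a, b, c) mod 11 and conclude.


F(1,8,1) ≡ 1 (mod 11); P is NOT on the curve.

Evaluate F(1, 8, 1) term-by-term (mod 11).
  X**3 ↦ 1·1·1·1 = 1
  -2*X**2*Y ↦ -2·1·8·1 = -16
  2*X**2*Z ↦ 2·1·1·1 = 2
  2*X*Y**2 ↦ 2·1·64·1 = 128
  2*X*Y*Z ↦ 2·1·8·1 = 16
  3*X*Z**2 ↦ 3·1·1·1 = 3
  2*Y**3 ↦ 2·1·512·1 = 1024
  2*Y**2*Z ↦ 2·1·64·1 = 128
  2*Y*Z**2 ↦ 2·1·8·1 = 16
  -3*Z**3 ↦ -3·1·1·1 = -3
Sum: F(1, 8, 1) = (1) + (-16) + (2) + (128) + (16) + (3) + (1024) + (128) + (16) + (-3) = 1299.
Reducing mod 11: 1299 ≡ 1 (mod 11).
Since F(a, b, c) ≡ 1 ≠ 0 (mod 11), P does NOT lie on the curve.


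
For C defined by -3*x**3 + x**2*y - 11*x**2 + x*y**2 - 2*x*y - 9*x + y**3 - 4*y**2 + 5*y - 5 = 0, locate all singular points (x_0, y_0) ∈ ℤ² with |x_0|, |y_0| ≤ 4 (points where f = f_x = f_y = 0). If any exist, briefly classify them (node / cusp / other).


Singular points: {(-1, 2)}; classification: cusp.

Compute partial derivatives:
  f_x = -9*x**2 + 2*x*y - 22*x + y**2 - 2*y - 9.
  f_y = x**2 + 2*x*y - 2*x + 3*y**2 - 8*y + 5.
Scan x_0 ∈ {−4, ..., 4}. For each x_0, f_y(x_0, y) is a polynomial in y; find its integer roots y ∈ {−4, ..., 4}, then test f_x and f at those candidates.
  x = -4: f_y(-4, y) = 3*y**2 - 16*y + 29; no integer root y with |y| ≤ 4.
  x = -3: f_y(-3, y) = 3*y**2 - 14*y + 20; no integer root y with |y| ≤ 4.
  x = -2: f_y(-2, y) = 3*y**2 - 12*y + 13; no integer root y with |y| ≤ 4.
  x = -1: f_y(-1, y) = 3*y**2 - 10*y + 8; vanishes at y ∈ {2}. (-1, 2): f_x = 0, f = 0 — SINGULAR.
  x = 0: f_y(0, y) = 3*y**2 - 8*y + 5; vanishes at y ∈ {1}. (0, 1): f_x = -10 ≠ 0.
  x = 1: f_y(1, y) = 3*y**2 - 6*y + 4; no integer root y with |y| ≤ 4.
  x = 2: f_y(2, y) = 3*y**2 - 4*y + 5; no integer root y with |y| ≤ 4.
  x = 3: f_y(3, y) = 3*y**2 - 2*y + 8; no integer root y with |y| ≤ 4.
  x = 4: f_y(4, y) = 3*y**2 + 13; no integer root y with |y| ≤ 4.
Only singular point on the grid: (-1, 2).
Classify: substitute x = -1 + u, y = 2 + v and expand: f = -3*u**3 + u**2*v + u*v**2 + v**3 + v**2.
No constant or linear terms (consistent with a singular point). Quadratic part: v**2. Cubic part: -3*u**3 + u**2*v + u*v**2 + v**3.
The quadratic part v**2 is a perfect square, so there is a single (double) tangent line v = 0, i.e. y = 2. Restricting the cubic part to that line (v = 0) leaves -3*u**3 ≠ 0, so f is not divisible by v and the branch is v² ≈ 3*u**3 to lowest order — this is a cusp.
Classification: cusp.


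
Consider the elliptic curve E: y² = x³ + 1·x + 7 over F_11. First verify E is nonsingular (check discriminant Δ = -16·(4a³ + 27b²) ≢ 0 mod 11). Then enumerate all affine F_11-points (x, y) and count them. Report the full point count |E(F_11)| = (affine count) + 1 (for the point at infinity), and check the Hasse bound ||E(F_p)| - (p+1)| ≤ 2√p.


Affine points = {(1, 3), (1, 8), (3, 2), (3, 9), (4, 3), (4, 8), (5, 4), (5, 7), (6, 3), (6, 8), (7, 4), (7, 7), (10, 4), (10, 7)}; affine count = 14; |E(F_11)| = 15.

Discriminant check: Δ ∝ 4a³ + 27b² = 4·1³ + 27·7² = 4·1 + 27·49 ≡ 7 (mod 11). Nonzero ⇒ E is nonsingular.
For each x ∈ F_11, compute rhs = x³ + 1·x + 7 mod 11, then count y ∈ F_11 with y² ≡ rhs.
  x = 0: rhs = 7, matching y values: none (0 points).
  x = 1: rhs = 9, matching y values: 3, 8 (2 points).
  x = 2: rhs = 6, matching y values: none (0 points).
  x = 3: rhs = 4, matching y values: 2, 9 (2 points).
  x = 4: rhs = 9, matching y values: 3, 8 (2 points).
  x = 5: rhs = 5, matching y values: 4, 7 (2 points).
  x = 6: rhs = 9, matching y values: 3, 8 (2 points).
  x = 7: rhs = 5, matching y values: 4, 7 (2 points).
  x = 8: rhs = 10, matching y values: none (0 points).
  x = 9: rhs = 8, matching y values: none (0 points).
  x = 10: rhs = 5, matching y values: 4, 7 (2 points).
Total affine count: 14.
Full point count |E(F_11)| = 14 + 1 = 15.
Hasse bound: |15 − (11+1)| = |3| = 3 ≤ 2√11 ≈ 6.6332 ✓.
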